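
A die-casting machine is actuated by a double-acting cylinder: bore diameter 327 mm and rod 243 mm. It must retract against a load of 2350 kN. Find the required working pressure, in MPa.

Rod-side annular area A_ann = π/4 × (327² − 243²) = 37600 mm^2
Retraction: pressure acts on the annular area.
P = F / A = 2350 kN / A

P ≈ 62.5 MPa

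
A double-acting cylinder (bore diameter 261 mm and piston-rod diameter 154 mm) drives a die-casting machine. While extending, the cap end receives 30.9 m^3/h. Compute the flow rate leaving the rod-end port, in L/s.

Cap-side area A_cap = π/4 × (261 mm)² = 53500 mm^2
Rod-side annular area A_ann = π/4 × (261² − 154²) = 34880 mm^2
Piston speed v = Q_in/A_cap; rod-end outflow Q_out = v × A_ann = Q_in × A_ann/A_cap.

Q_out ≈ 5.60 L/s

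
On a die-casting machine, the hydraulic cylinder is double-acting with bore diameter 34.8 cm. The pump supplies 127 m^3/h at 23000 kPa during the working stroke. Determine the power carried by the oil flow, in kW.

Hydraulic power = P × Q

W ≈ 811 kW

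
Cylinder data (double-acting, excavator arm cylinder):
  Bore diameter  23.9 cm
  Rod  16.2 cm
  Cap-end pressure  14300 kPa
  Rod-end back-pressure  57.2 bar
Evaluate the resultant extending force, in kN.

Cap-side area A_cap = π/4 × (23.9 cm)² = 448.6 cm^2
Rod-side annular area A_ann = π/4 × (23.9² − 16.2²) = 242.5 cm^2
Net thrust = P_cap·A_cap − P_rod·A_ann = 641.5 kN − 138.7 kN

F ≈ 503 kN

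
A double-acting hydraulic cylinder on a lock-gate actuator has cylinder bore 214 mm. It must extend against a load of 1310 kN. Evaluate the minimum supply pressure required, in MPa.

P ≈ 36.4 MPa

Cap-side area A_cap = π/4 × (214 mm)² = 35970 mm^2
P = F / A = 1310 kN / A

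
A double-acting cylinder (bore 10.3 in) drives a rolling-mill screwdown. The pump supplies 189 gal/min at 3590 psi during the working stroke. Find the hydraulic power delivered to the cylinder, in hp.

Hydraulic power = P × Q

W ≈ 396 hp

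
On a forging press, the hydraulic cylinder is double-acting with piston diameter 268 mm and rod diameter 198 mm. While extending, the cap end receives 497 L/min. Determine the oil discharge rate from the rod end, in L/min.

Cap-side area A_cap = π/4 × (268 mm)² = 56410 mm^2
Rod-side annular area A_ann = π/4 × (268² − 198²) = 25620 mm^2
Piston speed v = Q_in/A_cap; rod-end outflow Q_out = v × A_ann = Q_in × A_ann/A_cap.

Q_out ≈ 226 L/min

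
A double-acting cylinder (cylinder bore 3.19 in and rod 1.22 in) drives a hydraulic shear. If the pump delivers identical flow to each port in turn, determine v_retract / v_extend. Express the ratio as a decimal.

v_ret/v_ext ≈ 1.17

Cap-side area A_cap = π/4 × (3.19 in)² = 7.992 in^2
Rod-side annular area A_ann = π/4 × (3.19² − 1.22²) = 6.823 in^2
For equal Q, v ∝ 1/A, so v_ret/v_ext = A_cap/A_ann.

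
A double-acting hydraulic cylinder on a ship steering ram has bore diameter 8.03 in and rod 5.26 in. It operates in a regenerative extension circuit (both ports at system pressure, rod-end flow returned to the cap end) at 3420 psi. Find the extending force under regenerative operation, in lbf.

With equal pressure on both faces, forces on the annular region cancel; the net push is pressure × rod cross-section.
Rod cross-section A_rod = π/4 × (5.26 in)² = 21.73 in^2
F = P × A_rod

F ≈ 74300 lbf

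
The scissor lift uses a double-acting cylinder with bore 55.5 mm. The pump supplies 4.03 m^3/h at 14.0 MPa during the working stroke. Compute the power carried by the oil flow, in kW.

Hydraulic power = P × Q

W ≈ 15.7 kW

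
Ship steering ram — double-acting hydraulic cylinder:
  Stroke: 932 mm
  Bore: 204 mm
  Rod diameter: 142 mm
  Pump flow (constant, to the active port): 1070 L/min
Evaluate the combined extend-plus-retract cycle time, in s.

t ≈ 2.59 s

Cap-side area A_cap = π/4 × (204 mm)² = 32690 mm^2
Rod-side annular area A_ann = π/4 × (204² − 142²) = 16850 mm^2
t_ext = A_cap·L/Q = 1.708 s
t_ret = A_ann·L/Q = 0.8805 s
t_cycle = t_ext + t_ret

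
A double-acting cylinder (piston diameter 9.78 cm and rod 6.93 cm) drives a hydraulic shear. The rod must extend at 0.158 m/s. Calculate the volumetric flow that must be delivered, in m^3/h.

Cap-side area A_cap = π/4 × (9.78 cm)² = 75.12 cm^2
Q = A × v

Q ≈ 4.27 m^3/h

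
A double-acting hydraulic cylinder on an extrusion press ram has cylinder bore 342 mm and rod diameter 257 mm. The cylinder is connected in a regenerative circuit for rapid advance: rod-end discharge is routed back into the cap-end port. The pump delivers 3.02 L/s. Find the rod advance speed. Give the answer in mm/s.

v ≈ 58.2 mm/s

In regeneration the rod-end outflow joins the pump flow into the cap end, so the net volume the pump must supply per unit advance equals the rod cross-section area.
Rod cross-section A_rod = π/4 × (257 mm)² = 51870 mm^2
v = Q_pump / A_rod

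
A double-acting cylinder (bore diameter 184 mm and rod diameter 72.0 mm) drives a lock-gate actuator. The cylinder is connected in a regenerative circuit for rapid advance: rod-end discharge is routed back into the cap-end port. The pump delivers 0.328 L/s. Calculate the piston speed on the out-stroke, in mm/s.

v ≈ 80.6 mm/s

In regeneration the rod-end outflow joins the pump flow into the cap end, so the net volume the pump must supply per unit advance equals the rod cross-section area.
Rod cross-section A_rod = π/4 × (72.0 mm)² = 4072 mm^2
v = Q_pump / A_rod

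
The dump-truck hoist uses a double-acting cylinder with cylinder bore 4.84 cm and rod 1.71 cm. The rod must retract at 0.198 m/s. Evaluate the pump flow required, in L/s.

Rod-side annular area A_ann = π/4 × (4.84² − 1.71²) = 16.10 cm^2
Q = A × v

Q ≈ 0.319 L/s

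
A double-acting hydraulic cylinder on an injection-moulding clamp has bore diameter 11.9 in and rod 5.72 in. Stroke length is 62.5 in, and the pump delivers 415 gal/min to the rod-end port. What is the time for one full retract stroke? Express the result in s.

t ≈ 3.35 s

Rod-side annular area A_ann = π/4 × (11.9² − 5.72²) = 85.52 in^2
Swept volume V = A × L; t = V / Q = A·L / Q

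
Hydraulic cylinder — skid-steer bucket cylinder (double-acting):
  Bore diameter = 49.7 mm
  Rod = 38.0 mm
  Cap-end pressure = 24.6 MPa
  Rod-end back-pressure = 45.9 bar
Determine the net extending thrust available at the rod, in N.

F ≈ 44000 N

Cap-side area A_cap = π/4 × (49.7 mm)² = 1940 mm^2
Rod-side annular area A_ann = π/4 × (49.7² − 38.0²) = 805.9 mm^2
Net thrust = P_cap·A_cap − P_rod·A_ann = 47720 N − 3699 N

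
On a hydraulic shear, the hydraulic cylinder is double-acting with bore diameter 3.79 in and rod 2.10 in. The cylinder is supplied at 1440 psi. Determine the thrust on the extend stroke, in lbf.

F ≈ 16200 lbf

Cap-side area A_cap = π/4 × (3.79 in)² = 11.28 in^2
F = P × A_cap = 1440 psi × A_cap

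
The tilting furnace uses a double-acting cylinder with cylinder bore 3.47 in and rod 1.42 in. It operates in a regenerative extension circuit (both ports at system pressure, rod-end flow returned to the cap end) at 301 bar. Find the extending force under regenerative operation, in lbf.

With equal pressure on both faces, forces on the annular region cancel; the net push is pressure × rod cross-section.
Rod cross-section A_rod = π/4 × (1.42 in)² = 1.584 in^2
F = P × A_rod

F ≈ 6910 lbf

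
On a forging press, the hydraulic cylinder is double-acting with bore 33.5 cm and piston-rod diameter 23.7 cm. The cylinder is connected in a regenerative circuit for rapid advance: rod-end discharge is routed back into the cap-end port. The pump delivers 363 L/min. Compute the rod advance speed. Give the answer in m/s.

v ≈ 0.137 m/s

In regeneration the rod-end outflow joins the pump flow into the cap end, so the net volume the pump must supply per unit advance equals the rod cross-section area.
Rod cross-section A_rod = π/4 × (23.7 cm)² = 441.2 cm^2
v = Q_pump / A_rod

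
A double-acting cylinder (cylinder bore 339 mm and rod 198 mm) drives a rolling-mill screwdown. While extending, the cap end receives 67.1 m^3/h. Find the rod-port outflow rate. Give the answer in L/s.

Q_out ≈ 12.3 L/s

Cap-side area A_cap = π/4 × (339 mm)² = 90260 mm^2
Rod-side annular area A_ann = π/4 × (339² − 198²) = 59470 mm^2
Piston speed v = Q_in/A_cap; rod-end outflow Q_out = v × A_ann = Q_in × A_ann/A_cap.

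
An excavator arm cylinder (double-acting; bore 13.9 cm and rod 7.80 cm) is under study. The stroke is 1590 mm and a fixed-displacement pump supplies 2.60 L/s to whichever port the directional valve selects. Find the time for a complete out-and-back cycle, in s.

Cap-side area A_cap = π/4 × (13.9 cm)² = 151.7 cm^2
Rod-side annular area A_ann = π/4 × (13.9² − 7.80²) = 104.0 cm^2
t_ext = A_cap·L/Q = 9.280 s
t_ret = A_ann·L/Q = 6.358 s
t_cycle = t_ext + t_ret

t ≈ 15.6 s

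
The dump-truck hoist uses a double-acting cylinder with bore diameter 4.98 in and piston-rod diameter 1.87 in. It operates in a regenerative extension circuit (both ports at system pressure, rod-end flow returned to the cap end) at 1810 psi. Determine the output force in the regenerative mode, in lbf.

With equal pressure on both faces, forces on the annular region cancel; the net push is pressure × rod cross-section.
Rod cross-section A_rod = π/4 × (1.87 in)² = 2.746 in^2
F = P × A_rod

F ≈ 4970 lbf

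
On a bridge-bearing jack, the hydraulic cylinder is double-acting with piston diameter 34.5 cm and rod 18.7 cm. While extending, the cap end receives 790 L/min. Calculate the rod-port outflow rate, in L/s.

Cap-side area A_cap = π/4 × (34.5 cm)² = 934.8 cm^2
Rod-side annular area A_ann = π/4 × (34.5² − 18.7²) = 660.2 cm^2
Piston speed v = Q_in/A_cap; rod-end outflow Q_out = v × A_ann = Q_in × A_ann/A_cap.

Q_out ≈ 9.30 L/s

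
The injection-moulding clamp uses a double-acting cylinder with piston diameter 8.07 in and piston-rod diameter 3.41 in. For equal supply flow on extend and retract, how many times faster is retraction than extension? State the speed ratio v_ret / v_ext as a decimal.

Cap-side area A_cap = π/4 × (8.07 in)² = 51.15 in^2
Rod-side annular area A_ann = π/4 × (8.07² − 3.41²) = 42.02 in^2
For equal Q, v ∝ 1/A, so v_ret/v_ext = A_cap/A_ann.

v_ret/v_ext ≈ 1.22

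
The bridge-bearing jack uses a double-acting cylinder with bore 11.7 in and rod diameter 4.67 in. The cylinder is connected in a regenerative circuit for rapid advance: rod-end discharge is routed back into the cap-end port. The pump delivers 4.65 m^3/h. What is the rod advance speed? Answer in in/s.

v ≈ 4.60 in/s

In regeneration the rod-end outflow joins the pump flow into the cap end, so the net volume the pump must supply per unit advance equals the rod cross-section area.
Rod cross-section A_rod = π/4 × (4.67 in)² = 17.13 in^2
v = Q_pump / A_rod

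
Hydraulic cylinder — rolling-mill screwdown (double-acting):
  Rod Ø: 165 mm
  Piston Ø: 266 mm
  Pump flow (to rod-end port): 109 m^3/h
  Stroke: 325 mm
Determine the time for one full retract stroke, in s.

t ≈ 0.367 s

Rod-side annular area A_ann = π/4 × (266² − 165²) = 34190 mm^2
Swept volume V = A × L; t = V / Q = A·L / Q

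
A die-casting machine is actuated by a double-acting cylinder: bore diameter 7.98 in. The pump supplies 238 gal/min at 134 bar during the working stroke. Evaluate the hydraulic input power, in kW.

W ≈ 201 kW

Hydraulic power = P × Q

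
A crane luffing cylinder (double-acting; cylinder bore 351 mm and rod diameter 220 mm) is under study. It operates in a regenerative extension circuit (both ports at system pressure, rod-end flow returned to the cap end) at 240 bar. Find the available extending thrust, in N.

F ≈ 9.12e5 N

With equal pressure on both faces, forces on the annular region cancel; the net push is pressure × rod cross-section.
Rod cross-section A_rod = π/4 × (220 mm)² = 38010 mm^2
F = P × A_rod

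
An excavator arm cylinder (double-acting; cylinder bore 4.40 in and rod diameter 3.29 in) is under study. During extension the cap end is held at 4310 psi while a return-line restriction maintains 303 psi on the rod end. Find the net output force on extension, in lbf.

F ≈ 63500 lbf

Cap-side area A_cap = π/4 × (4.40 in)² = 15.21 in^2
Rod-side annular area A_ann = π/4 × (4.40² − 3.29²) = 6.704 in^2
Net thrust = P_cap·A_cap − P_rod·A_ann = 65530 lbf − 2031 lbf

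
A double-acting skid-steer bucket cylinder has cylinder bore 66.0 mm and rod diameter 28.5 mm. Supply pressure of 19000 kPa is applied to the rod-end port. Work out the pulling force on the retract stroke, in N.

F ≈ 52900 N

Rod-side annular area A_ann = π/4 × (66.0² − 28.5²) = 2783 mm^2
On retraction the pressure acts on the annular area (bore minus rod).
F = P × A_ann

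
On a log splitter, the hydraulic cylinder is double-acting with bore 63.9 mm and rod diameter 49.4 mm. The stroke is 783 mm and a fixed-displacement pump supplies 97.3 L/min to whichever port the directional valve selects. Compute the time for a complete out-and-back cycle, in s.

Cap-side area A_cap = π/4 × (63.9 mm)² = 3207 mm^2
Rod-side annular area A_ann = π/4 × (63.9² − 49.4²) = 1290 mm^2
t_ext = A_cap·L/Q = 1.548 s
t_ret = A_ann·L/Q = 0.6230 s
t_cycle = t_ext + t_ret

t ≈ 2.17 s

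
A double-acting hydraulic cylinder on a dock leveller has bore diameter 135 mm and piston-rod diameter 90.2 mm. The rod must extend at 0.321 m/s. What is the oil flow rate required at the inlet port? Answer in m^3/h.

Q ≈ 16.5 m^3/h

Cap-side area A_cap = π/4 × (135 mm)² = 14310 mm^2
Q = A × v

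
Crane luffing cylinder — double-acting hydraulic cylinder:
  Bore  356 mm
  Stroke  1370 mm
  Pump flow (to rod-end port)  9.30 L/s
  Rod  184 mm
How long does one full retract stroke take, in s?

t ≈ 10.7 s

Rod-side annular area A_ann = π/4 × (356² − 184²) = 72950 mm^2
Swept volume V = A × L; t = V / Q = A·L / Q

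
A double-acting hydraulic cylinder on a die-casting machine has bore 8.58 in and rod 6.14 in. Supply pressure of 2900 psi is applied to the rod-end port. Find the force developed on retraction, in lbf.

Rod-side annular area A_ann = π/4 × (8.58² − 6.14²) = 28.21 in^2
On retraction the pressure acts on the annular area (bore minus rod).
F = P × A_ann

F ≈ 81800 lbf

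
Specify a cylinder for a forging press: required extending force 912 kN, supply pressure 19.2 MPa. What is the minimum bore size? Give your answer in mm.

Extension force acts on the full piston face: F = P × (π/4)D².
D = √(4F / (πP)) = √(4 × 912 kN / (π × 19.2 MPa))

D ≈ 246 mm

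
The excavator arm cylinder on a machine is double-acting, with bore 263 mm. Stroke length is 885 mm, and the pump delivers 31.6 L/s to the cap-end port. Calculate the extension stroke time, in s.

t ≈ 1.52 s

Cap-side area A_cap = π/4 × (263 mm)² = 54330 mm^2
Swept volume V = A × L; t = V / Q = A·L / Q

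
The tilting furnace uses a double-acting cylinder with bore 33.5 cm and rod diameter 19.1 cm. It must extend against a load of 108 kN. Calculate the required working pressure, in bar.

Cap-side area A_cap = π/4 × (33.5 cm)² = 881.4 cm^2
P = F / A = 108 kN / A

P ≈ 12.3 bar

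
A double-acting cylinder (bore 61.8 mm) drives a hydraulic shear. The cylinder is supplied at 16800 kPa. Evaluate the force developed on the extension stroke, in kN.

Cap-side area A_cap = π/4 × (61.8 mm)² = 3000 mm^2
F = P × A_cap = 16800 kPa × A_cap

F ≈ 50.4 kN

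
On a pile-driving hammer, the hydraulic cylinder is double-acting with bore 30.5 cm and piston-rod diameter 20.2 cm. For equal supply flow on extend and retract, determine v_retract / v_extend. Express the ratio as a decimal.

Cap-side area A_cap = π/4 × (30.5 cm)² = 730.6 cm^2
Rod-side annular area A_ann = π/4 × (30.5² − 20.2²) = 410.1 cm^2
For equal Q, v ∝ 1/A, so v_ret/v_ext = A_cap/A_ann.

v_ret/v_ext ≈ 1.78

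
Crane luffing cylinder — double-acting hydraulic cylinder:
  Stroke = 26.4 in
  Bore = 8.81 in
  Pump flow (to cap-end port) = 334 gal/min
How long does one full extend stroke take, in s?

Cap-side area A_cap = π/4 × (8.81 in)² = 60.96 in^2
Swept volume V = A × L; t = V / Q = A·L / Q

t ≈ 1.25 s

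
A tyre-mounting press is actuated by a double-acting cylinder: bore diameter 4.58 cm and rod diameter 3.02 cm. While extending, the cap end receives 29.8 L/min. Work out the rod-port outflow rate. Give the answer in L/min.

Q_out ≈ 16.8 L/min

Cap-side area A_cap = π/4 × (4.58 cm)² = 16.47 cm^2
Rod-side annular area A_ann = π/4 × (4.58² − 3.02²) = 9.312 cm^2
Piston speed v = Q_in/A_cap; rod-end outflow Q_out = v × A_ann = Q_in × A_ann/A_cap.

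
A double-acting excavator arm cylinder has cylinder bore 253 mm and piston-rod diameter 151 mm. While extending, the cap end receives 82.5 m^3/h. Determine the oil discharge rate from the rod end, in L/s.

Q_out ≈ 14.8 L/s

Cap-side area A_cap = π/4 × (253 mm)² = 50270 mm^2
Rod-side annular area A_ann = π/4 × (253² − 151²) = 32360 mm^2
Piston speed v = Q_in/A_cap; rod-end outflow Q_out = v × A_ann = Q_in × A_ann/A_cap.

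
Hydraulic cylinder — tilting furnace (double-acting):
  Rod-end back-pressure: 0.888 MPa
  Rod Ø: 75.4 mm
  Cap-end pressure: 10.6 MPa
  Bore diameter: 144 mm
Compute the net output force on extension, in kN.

F ≈ 162 kN

Cap-side area A_cap = π/4 × (144 mm)² = 16290 mm^2
Rod-side annular area A_ann = π/4 × (144² − 75.4²) = 11820 mm^2
Net thrust = P_cap·A_cap − P_rod·A_ann = 172.6 kN − 10.50 kN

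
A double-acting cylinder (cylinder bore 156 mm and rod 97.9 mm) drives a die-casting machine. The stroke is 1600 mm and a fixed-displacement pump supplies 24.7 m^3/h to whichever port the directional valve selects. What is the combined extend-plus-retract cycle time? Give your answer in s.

Cap-side area A_cap = π/4 × (156 mm)² = 19110 mm^2
Rod-side annular area A_ann = π/4 × (156² − 97.9²) = 11590 mm^2
t_ext = A_cap·L/Q = 4.457 s
t_ret = A_ann·L/Q = 2.702 s
t_cycle = t_ext + t_ret

t ≈ 7.16 s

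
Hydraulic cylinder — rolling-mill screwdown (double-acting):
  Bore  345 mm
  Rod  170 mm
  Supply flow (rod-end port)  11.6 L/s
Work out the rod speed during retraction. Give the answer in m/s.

Rod-side annular area A_ann = π/4 × (345² − 170²) = 70780 mm^2
Flow into the rod-end port fills the annular volume.
v = Q / A

v ≈ 0.164 m/s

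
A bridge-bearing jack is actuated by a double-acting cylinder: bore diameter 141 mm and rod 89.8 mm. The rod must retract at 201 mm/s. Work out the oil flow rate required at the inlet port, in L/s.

Q ≈ 1.87 L/s

Rod-side annular area A_ann = π/4 × (141² − 89.8²) = 9281 mm^2
Q = A × v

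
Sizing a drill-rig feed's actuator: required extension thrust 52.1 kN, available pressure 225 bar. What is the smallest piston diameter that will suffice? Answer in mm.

D ≈ 54.3 mm

Extension force acts on the full piston face: F = P × (π/4)D².
D = √(4F / (πP)) = √(4 × 52.1 kN / (π × 225 bar))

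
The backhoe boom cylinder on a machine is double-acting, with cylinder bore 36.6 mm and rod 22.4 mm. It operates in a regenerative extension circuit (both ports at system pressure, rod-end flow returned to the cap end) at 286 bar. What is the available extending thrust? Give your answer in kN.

With equal pressure on both faces, forces on the annular region cancel; the net push is pressure × rod cross-section.
Rod cross-section A_rod = π/4 × (22.4 mm)² = 394.1 mm^2
F = P × A_rod

F ≈ 11.3 kN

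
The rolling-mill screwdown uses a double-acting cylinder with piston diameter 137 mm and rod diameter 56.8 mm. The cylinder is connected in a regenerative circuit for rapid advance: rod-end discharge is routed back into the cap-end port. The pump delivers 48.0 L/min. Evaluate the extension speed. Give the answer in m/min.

v ≈ 18.9 m/min

In regeneration the rod-end outflow joins the pump flow into the cap end, so the net volume the pump must supply per unit advance equals the rod cross-section area.
Rod cross-section A_rod = π/4 × (56.8 mm)² = 2534 mm^2
v = Q_pump / A_rod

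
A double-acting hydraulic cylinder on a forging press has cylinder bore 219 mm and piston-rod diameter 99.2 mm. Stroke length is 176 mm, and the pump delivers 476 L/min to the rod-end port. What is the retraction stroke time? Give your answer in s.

t ≈ 0.664 s

Rod-side annular area A_ann = π/4 × (219² − 99.2²) = 29940 mm^2
Swept volume V = A × L; t = V / Q = A·L / Q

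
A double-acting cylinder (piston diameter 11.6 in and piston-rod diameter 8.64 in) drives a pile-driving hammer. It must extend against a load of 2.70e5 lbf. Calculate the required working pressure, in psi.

P ≈ 2550 psi

Cap-side area A_cap = π/4 × (11.6 in)² = 105.7 in^2
P = F / A = 2.70e5 lbf / A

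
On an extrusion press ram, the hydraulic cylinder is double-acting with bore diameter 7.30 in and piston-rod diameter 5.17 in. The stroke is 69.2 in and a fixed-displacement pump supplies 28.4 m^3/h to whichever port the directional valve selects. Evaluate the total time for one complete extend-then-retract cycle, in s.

t ≈ 9.01 s

Cap-side area A_cap = π/4 × (7.30 in)² = 41.85 in^2
Rod-side annular area A_ann = π/4 × (7.30² − 5.17²) = 20.86 in^2
t_ext = A_cap·L/Q = 6.016 s
t_ret = A_ann·L/Q = 2.999 s
t_cycle = t_ext + t_ret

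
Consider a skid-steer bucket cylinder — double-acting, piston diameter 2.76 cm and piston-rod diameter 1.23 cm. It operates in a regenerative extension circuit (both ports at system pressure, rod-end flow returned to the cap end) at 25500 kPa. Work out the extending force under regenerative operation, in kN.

F ≈ 3.03 kN

With equal pressure on both faces, forces on the annular region cancel; the net push is pressure × rod cross-section.
Rod cross-section A_rod = π/4 × (1.23 cm)² = 1.188 cm^2
F = P × A_rod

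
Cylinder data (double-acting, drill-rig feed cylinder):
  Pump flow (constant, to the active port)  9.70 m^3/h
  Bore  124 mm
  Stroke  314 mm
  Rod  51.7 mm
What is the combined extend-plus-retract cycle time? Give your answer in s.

Cap-side area A_cap = π/4 × (124 mm)² = 12080 mm^2
Rod-side annular area A_ann = π/4 × (124² − 51.7²) = 9977 mm^2
t_ext = A_cap·L/Q = 1.407 s
t_ret = A_ann·L/Q = 1.163 s
t_cycle = t_ext + t_ret

t ≈ 2.57 s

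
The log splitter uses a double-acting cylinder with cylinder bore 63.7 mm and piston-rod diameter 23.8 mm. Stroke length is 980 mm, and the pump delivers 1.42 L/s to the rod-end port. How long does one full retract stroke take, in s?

Rod-side annular area A_ann = π/4 × (63.7² − 23.8²) = 2742 mm^2
Swept volume V = A × L; t = V / Q = A·L / Q

t ≈ 1.89 s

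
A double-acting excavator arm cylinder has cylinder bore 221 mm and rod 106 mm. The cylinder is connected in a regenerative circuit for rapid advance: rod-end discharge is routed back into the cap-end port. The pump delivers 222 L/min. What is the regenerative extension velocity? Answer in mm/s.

v ≈ 419 mm/s

In regeneration the rod-end outflow joins the pump flow into the cap end, so the net volume the pump must supply per unit advance equals the rod cross-section area.
Rod cross-section A_rod = π/4 × (106 mm)² = 8825 mm^2
v = Q_pump / A_rod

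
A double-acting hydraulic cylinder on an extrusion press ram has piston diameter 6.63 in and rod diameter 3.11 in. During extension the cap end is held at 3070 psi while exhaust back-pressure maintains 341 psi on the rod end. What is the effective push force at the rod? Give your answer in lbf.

Cap-side area A_cap = π/4 × (6.63 in)² = 34.52 in^2
Rod-side annular area A_ann = π/4 × (6.63² − 3.11²) = 26.93 in^2
Net thrust = P_cap·A_cap − P_rod·A_ann = 1.060e5 lbf − 9182 lbf

F ≈ 96800 lbf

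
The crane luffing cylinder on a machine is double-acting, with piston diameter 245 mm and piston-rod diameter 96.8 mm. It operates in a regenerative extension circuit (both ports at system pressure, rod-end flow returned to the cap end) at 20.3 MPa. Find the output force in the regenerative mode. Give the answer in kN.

With equal pressure on both faces, forces on the annular region cancel; the net push is pressure × rod cross-section.
Rod cross-section A_rod = π/4 × (96.8 mm)² = 7359 mm^2
F = P × A_rod

F ≈ 149 kN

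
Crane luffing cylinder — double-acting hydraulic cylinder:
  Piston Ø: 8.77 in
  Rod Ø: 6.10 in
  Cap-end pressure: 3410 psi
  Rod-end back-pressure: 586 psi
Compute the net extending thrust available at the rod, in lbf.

Cap-side area A_cap = π/4 × (8.77 in)² = 60.41 in^2
Rod-side annular area A_ann = π/4 × (8.77² − 6.10²) = 31.18 in^2
Net thrust = P_cap·A_cap − P_rod·A_ann = 2.060e5 lbf − 18270 lbf

F ≈ 1.88e5 lbf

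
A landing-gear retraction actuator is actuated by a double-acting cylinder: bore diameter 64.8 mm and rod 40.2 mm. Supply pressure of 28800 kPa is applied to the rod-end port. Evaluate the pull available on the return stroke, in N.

F ≈ 58400 N

Rod-side annular area A_ann = π/4 × (64.8² − 40.2²) = 2029 mm^2
On retraction the pressure acts on the annular area (bore minus rod).
F = P × A_ann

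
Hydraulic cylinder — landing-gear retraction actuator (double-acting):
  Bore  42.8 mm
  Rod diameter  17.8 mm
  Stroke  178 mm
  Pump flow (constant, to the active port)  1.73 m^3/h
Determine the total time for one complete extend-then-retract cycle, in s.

Cap-side area A_cap = π/4 × (42.8 mm)² = 1439 mm^2
Rod-side annular area A_ann = π/4 × (42.8² − 17.8²) = 1190 mm^2
t_ext = A_cap·L/Q = 0.5329 s
t_ret = A_ann·L/Q = 0.4407 s
t_cycle = t_ext + t_ret

t ≈ 0.974 s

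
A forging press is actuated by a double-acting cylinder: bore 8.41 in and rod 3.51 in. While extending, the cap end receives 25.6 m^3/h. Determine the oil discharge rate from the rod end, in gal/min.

Cap-side area A_cap = π/4 × (8.41 in)² = 55.55 in^2
Rod-side annular area A_ann = π/4 × (8.41² − 3.51²) = 45.87 in^2
Piston speed v = Q_in/A_cap; rod-end outflow Q_out = v × A_ann = Q_in × A_ann/A_cap.

Q_out ≈ 93.1 gal/min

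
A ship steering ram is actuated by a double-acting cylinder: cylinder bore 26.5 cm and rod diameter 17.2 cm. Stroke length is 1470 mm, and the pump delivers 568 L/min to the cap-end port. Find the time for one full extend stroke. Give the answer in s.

t ≈ 8.56 s

Cap-side area A_cap = π/4 × (26.5 cm)² = 551.5 cm^2
Swept volume V = A × L; t = V / Q = A·L / Q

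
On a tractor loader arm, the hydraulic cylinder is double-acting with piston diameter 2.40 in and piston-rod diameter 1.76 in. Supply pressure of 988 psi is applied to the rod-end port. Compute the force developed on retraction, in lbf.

F ≈ 2070 lbf

Rod-side annular area A_ann = π/4 × (2.40² − 1.76²) = 2.091 in^2
On retraction the pressure acts on the annular area (bore minus rod).
F = P × A_ann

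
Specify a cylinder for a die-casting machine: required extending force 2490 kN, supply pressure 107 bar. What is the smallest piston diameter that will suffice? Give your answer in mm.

D ≈ 544 mm

Extension force acts on the full piston face: F = P × (π/4)D².
D = √(4F / (πP)) = √(4 × 2490 kN / (π × 107 bar))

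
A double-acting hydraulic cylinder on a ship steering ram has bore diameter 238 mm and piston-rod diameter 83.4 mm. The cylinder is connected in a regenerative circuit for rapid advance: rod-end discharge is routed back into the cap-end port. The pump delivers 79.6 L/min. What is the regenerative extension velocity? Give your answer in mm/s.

v ≈ 243 mm/s

In regeneration the rod-end outflow joins the pump flow into the cap end, so the net volume the pump must supply per unit advance equals the rod cross-section area.
Rod cross-section A_rod = π/4 × (83.4 mm)² = 5463 mm^2
v = Q_pump / A_rod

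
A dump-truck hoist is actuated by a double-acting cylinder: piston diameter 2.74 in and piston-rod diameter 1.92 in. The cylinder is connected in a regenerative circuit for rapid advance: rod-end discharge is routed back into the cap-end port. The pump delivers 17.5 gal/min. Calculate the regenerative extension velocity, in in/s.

In regeneration the rod-end outflow joins the pump flow into the cap end, so the net volume the pump must supply per unit advance equals the rod cross-section area.
Rod cross-section A_rod = π/4 × (1.92 in)² = 2.895 in^2
v = Q_pump / A_rod

v ≈ 23.3 in/s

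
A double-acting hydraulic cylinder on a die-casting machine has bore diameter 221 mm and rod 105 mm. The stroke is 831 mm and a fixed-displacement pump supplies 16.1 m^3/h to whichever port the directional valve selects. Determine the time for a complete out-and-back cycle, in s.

t ≈ 12.6 s

Cap-side area A_cap = π/4 × (221 mm)² = 38360 mm^2
Rod-side annular area A_ann = π/4 × (221² − 105²) = 29700 mm^2
t_ext = A_cap·L/Q = 7.128 s
t_ret = A_ann·L/Q = 5.519 s
t_cycle = t_ext + t_ret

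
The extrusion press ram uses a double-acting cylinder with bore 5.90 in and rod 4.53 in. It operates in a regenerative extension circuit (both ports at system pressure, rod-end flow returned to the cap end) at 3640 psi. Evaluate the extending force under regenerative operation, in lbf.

F ≈ 58700 lbf

With equal pressure on both faces, forces on the annular region cancel; the net push is pressure × rod cross-section.
Rod cross-section A_rod = π/4 × (4.53 in)² = 16.12 in^2
F = P × A_rod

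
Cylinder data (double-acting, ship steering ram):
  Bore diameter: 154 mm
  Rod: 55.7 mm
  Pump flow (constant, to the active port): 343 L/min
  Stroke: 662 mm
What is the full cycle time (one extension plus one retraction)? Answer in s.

t ≈ 4.03 s

Cap-side area A_cap = π/4 × (154 mm)² = 18630 mm^2
Rod-side annular area A_ann = π/4 × (154² − 55.7²) = 16190 mm^2
t_ext = A_cap·L/Q = 2.157 s
t_ret = A_ann·L/Q = 1.875 s
t_cycle = t_ext + t_ret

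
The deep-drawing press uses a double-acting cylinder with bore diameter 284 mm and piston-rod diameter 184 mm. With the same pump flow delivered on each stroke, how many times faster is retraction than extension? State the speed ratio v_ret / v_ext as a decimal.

v_ret/v_ext ≈ 1.72

Cap-side area A_cap = π/4 × (284 mm)² = 63350 mm^2
Rod-side annular area A_ann = π/4 × (284² − 184²) = 36760 mm^2
For equal Q, v ∝ 1/A, so v_ret/v_ext = A_cap/A_ann.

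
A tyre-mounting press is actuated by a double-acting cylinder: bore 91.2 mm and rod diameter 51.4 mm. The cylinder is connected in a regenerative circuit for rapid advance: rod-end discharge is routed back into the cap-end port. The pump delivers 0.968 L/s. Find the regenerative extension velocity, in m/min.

v ≈ 28.0 m/min

In regeneration the rod-end outflow joins the pump flow into the cap end, so the net volume the pump must supply per unit advance equals the rod cross-section area.
Rod cross-section A_rod = π/4 × (51.4 mm)² = 2075 mm^2
v = Q_pump / A_rod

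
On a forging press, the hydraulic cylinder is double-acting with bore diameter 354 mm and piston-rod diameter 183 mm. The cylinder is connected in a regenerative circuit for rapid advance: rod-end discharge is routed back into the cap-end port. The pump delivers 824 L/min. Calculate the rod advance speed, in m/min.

v ≈ 31.3 m/min

In regeneration the rod-end outflow joins the pump flow into the cap end, so the net volume the pump must supply per unit advance equals the rod cross-section area.
Rod cross-section A_rod = π/4 × (183 mm)² = 26300 mm^2
v = Q_pump / A_rod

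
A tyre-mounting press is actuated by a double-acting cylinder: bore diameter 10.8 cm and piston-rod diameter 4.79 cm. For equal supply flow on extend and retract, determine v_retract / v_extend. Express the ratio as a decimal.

Cap-side area A_cap = π/4 × (10.8 cm)² = 91.61 cm^2
Rod-side annular area A_ann = π/4 × (10.8² − 4.79²) = 73.59 cm^2
For equal Q, v ∝ 1/A, so v_ret/v_ext = A_cap/A_ann.

v_ret/v_ext ≈ 1.24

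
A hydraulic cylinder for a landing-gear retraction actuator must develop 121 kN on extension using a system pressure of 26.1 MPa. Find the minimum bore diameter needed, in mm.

Extension force acts on the full piston face: F = P × (π/4)D².
D = √(4F / (πP)) = √(4 × 121 kN / (π × 26.1 MPa))

D ≈ 76.8 mm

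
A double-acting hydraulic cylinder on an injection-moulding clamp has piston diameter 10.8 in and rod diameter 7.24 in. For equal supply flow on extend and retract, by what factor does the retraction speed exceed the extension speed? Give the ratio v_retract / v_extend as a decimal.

Cap-side area A_cap = π/4 × (10.8 in)² = 91.61 in^2
Rod-side annular area A_ann = π/4 × (10.8² − 7.24²) = 50.44 in^2
For equal Q, v ∝ 1/A, so v_ret/v_ext = A_cap/A_ann.

v_ret/v_ext ≈ 1.82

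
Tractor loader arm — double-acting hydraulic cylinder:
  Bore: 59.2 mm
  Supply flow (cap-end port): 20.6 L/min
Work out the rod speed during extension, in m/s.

Cap-side area A_cap = π/4 × (59.2 mm)² = 2753 mm^2
v = Q / A

v ≈ 0.125 m/s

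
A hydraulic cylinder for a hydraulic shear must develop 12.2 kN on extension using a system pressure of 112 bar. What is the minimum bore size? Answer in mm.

Extension force acts on the full piston face: F = P × (π/4)D².
D = √(4F / (πP)) = √(4 × 12.2 kN / (π × 112 bar))

D ≈ 37.2 mm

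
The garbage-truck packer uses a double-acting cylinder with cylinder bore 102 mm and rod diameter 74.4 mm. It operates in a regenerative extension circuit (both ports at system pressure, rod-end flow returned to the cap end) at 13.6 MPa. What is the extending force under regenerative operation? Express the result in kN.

With equal pressure on both faces, forces on the annular region cancel; the net push is pressure × rod cross-section.
Rod cross-section A_rod = π/4 × (74.4 mm)² = 4347 mm^2
F = P × A_rod

F ≈ 59.1 kN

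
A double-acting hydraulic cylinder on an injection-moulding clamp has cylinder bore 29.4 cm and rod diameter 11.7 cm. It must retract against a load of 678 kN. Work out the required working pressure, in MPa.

Rod-side annular area A_ann = π/4 × (29.4² − 11.7²) = 571.4 cm^2
Retraction: pressure acts on the annular area.
P = F / A = 678 kN / A

P ≈ 11.9 MPa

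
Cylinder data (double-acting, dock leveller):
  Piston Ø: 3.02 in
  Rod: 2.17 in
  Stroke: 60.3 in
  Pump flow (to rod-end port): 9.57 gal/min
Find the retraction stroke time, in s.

Rod-side annular area A_ann = π/4 × (3.02² − 2.17²) = 3.465 in^2
Swept volume V = A × L; t = V / Q = A·L / Q

t ≈ 5.67 s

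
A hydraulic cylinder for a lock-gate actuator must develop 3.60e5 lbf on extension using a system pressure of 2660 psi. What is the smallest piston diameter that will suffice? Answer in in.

D ≈ 13.1 in

Extension force acts on the full piston face: F = P × (π/4)D².
D = √(4F / (πP)) = √(4 × 3.60e5 lbf / (π × 2660 psi))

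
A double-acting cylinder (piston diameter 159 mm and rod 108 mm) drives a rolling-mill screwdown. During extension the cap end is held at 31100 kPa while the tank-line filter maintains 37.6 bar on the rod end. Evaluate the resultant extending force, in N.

Cap-side area A_cap = π/4 × (159 mm)² = 19860 mm^2
Rod-side annular area A_ann = π/4 × (159² − 108²) = 10690 mm^2
Net thrust = P_cap·A_cap − P_rod·A_ann = 6.175e5 N − 40210 N

F ≈ 5.77e5 N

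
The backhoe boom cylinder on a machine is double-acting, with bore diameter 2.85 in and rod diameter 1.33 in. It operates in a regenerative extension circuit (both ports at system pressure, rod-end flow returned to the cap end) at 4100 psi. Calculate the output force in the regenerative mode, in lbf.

F ≈ 5700 lbf

With equal pressure on both faces, forces on the annular region cancel; the net push is pressure × rod cross-section.
Rod cross-section A_rod = π/4 × (1.33 in)² = 1.389 in^2
F = P × A_rod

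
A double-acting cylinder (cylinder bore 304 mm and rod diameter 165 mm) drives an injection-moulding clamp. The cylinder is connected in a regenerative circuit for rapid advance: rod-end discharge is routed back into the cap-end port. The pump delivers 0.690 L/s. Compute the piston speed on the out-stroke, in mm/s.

In regeneration the rod-end outflow joins the pump flow into the cap end, so the net volume the pump must supply per unit advance equals the rod cross-section area.
Rod cross-section A_rod = π/4 × (165 mm)² = 21380 mm^2
v = Q_pump / A_rod

v ≈ 32.3 mm/s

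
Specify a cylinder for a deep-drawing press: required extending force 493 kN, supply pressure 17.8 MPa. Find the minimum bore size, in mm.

Extension force acts on the full piston face: F = P × (π/4)D².
D = √(4F / (πP)) = √(4 × 493 kN / (π × 17.8 MPa))

D ≈ 188 mm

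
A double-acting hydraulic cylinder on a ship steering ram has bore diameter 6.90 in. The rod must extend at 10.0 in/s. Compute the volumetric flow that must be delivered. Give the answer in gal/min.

Q ≈ 97.1 gal/min

Cap-side area A_cap = π/4 × (6.90 in)² = 37.39 in^2
Q = A × v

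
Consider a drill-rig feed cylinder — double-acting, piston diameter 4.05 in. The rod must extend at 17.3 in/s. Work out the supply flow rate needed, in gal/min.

Cap-side area A_cap = π/4 × (4.05 in)² = 12.88 in^2
Q = A × v

Q ≈ 57.9 gal/min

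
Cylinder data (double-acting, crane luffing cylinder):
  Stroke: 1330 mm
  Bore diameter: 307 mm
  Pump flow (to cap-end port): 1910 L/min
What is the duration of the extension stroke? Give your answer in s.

t ≈ 3.09 s

Cap-side area A_cap = π/4 × (307 mm)² = 74020 mm^2
Swept volume V = A × L; t = V / Q = A·L / Q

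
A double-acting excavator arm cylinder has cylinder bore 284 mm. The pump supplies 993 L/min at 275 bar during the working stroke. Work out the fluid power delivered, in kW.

Hydraulic power = P × Q

W ≈ 455 kW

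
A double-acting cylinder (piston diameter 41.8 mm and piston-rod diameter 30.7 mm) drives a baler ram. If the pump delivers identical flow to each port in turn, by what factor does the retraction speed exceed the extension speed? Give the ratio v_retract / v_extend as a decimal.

Cap-side area A_cap = π/4 × (41.8 mm)² = 1372 mm^2
Rod-side annular area A_ann = π/4 × (41.8² − 30.7²) = 632.0 mm^2
For equal Q, v ∝ 1/A, so v_ret/v_ext = A_cap/A_ann.

v_ret/v_ext ≈ 2.17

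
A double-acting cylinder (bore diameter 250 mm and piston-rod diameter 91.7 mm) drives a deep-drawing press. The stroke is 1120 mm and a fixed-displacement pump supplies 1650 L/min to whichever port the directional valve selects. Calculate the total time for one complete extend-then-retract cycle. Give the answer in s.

Cap-side area A_cap = π/4 × (250 mm)² = 49090 mm^2
Rod-side annular area A_ann = π/4 × (250² − 91.7²) = 42480 mm^2
t_ext = A_cap·L/Q = 1.999 s
t_ret = A_ann·L/Q = 1.730 s
t_cycle = t_ext + t_ret

t ≈ 3.73 s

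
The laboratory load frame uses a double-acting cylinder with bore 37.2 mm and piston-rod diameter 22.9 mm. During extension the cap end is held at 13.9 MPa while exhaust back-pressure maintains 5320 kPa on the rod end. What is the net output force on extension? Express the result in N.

F ≈ 11500 N

Cap-side area A_cap = π/4 × (37.2 mm)² = 1087 mm^2
Rod-side annular area A_ann = π/4 × (37.2² − 22.9²) = 675.0 mm^2
Net thrust = P_cap·A_cap − P_rod·A_ann = 15110 N − 3591 N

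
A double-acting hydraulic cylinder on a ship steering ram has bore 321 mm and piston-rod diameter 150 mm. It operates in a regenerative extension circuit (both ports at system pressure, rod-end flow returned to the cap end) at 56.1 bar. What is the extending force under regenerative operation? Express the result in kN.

With equal pressure on both faces, forces on the annular region cancel; the net push is pressure × rod cross-section.
Rod cross-section A_rod = π/4 × (150 mm)² = 17670 mm^2
F = P × A_rod

F ≈ 99.1 kN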